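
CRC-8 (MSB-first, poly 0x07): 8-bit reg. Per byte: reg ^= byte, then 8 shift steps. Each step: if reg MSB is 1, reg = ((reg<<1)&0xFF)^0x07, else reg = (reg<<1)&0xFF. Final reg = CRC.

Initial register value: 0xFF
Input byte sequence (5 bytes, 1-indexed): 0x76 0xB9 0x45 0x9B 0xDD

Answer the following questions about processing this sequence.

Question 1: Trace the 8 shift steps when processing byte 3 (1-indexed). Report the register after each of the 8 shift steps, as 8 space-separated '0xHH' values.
After byte 1 (0x76): reg=0xB6
After byte 2 (0xB9): reg=0x2D
Register before byte 3: 0x2D
After XOR with byte 0x45: 0x68

Answer: 0xD0 0xA7 0x49 0x92 0x23 0x46 0x8C 0x1F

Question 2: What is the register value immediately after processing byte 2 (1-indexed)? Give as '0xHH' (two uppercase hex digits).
Answer: 0x2D

Derivation:
After byte 1 (0x76): reg=0xB6
After byte 2 (0xB9): reg=0x2D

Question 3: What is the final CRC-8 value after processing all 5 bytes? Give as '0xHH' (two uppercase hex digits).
Answer: 0xFF

Derivation:
After byte 1 (0x76): reg=0xB6
After byte 2 (0xB9): reg=0x2D
After byte 3 (0x45): reg=0x1F
After byte 4 (0x9B): reg=0x95
After byte 5 (0xDD): reg=0xFF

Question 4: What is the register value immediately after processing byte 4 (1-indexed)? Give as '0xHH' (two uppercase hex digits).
Answer: 0x95

Derivation:
After byte 1 (0x76): reg=0xB6
After byte 2 (0xB9): reg=0x2D
After byte 3 (0x45): reg=0x1F
After byte 4 (0x9B): reg=0x95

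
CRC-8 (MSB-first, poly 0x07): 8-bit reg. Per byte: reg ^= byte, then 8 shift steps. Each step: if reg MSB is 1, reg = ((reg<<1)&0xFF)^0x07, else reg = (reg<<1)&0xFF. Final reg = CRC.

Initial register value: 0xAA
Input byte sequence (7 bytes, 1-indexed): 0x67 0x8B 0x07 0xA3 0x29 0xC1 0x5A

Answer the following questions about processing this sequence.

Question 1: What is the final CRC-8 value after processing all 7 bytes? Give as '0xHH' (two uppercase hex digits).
After byte 1 (0x67): reg=0x6D
After byte 2 (0x8B): reg=0xBC
After byte 3 (0x07): reg=0x28
After byte 4 (0xA3): reg=0xB8
After byte 5 (0x29): reg=0xFE
After byte 6 (0xC1): reg=0xBD
After byte 7 (0x5A): reg=0xBB

Answer: 0xBB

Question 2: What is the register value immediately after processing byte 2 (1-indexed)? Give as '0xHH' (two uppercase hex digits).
Answer: 0xBC

Derivation:
After byte 1 (0x67): reg=0x6D
After byte 2 (0x8B): reg=0xBC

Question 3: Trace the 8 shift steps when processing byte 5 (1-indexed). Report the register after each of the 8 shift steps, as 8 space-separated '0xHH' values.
Answer: 0x25 0x4A 0x94 0x2F 0x5E 0xBC 0x7F 0xFE

Derivation:
After byte 1 (0x67): reg=0x6D
After byte 2 (0x8B): reg=0xBC
After byte 3 (0x07): reg=0x28
After byte 4 (0xA3): reg=0xB8
Register before byte 5: 0xB8
After XOR with byte 0x29: 0x91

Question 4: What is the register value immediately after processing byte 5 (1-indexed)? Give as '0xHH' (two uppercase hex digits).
Answer: 0xFE

Derivation:
After byte 1 (0x67): reg=0x6D
After byte 2 (0x8B): reg=0xBC
After byte 3 (0x07): reg=0x28
After byte 4 (0xA3): reg=0xB8
After byte 5 (0x29): reg=0xFE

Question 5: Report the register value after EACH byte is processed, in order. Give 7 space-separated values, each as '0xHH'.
0x6D 0xBC 0x28 0xB8 0xFE 0xBD 0xBB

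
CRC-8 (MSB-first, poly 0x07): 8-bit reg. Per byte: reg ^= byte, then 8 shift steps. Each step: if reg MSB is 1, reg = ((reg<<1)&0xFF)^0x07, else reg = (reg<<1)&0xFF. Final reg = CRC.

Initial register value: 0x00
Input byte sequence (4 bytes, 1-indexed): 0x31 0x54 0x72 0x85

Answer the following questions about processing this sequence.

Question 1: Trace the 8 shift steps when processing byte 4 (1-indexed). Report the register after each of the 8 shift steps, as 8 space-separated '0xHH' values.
After byte 1 (0x31): reg=0x97
After byte 2 (0x54): reg=0x47
After byte 3 (0x72): reg=0x8B
Register before byte 4: 0x8B
After XOR with byte 0x85: 0x0E

Answer: 0x1C 0x38 0x70 0xE0 0xC7 0x89 0x15 0x2A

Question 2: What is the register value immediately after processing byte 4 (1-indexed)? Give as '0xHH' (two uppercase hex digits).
Answer: 0x2A

Derivation:
After byte 1 (0x31): reg=0x97
After byte 2 (0x54): reg=0x47
After byte 3 (0x72): reg=0x8B
After byte 4 (0x85): reg=0x2A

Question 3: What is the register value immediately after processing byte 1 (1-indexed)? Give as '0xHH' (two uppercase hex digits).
After byte 1 (0x31): reg=0x97

Answer: 0x97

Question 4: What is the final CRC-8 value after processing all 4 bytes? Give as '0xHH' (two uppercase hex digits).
After byte 1 (0x31): reg=0x97
After byte 2 (0x54): reg=0x47
After byte 3 (0x72): reg=0x8B
After byte 4 (0x85): reg=0x2A

Answer: 0x2A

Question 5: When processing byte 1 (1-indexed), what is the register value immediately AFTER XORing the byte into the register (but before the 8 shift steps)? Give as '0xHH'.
Register before byte 1: 0x00
Byte 1: 0x31
0x00 XOR 0x31 = 0x31

Answer: 0x31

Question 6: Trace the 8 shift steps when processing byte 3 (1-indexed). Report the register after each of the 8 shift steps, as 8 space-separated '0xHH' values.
Answer: 0x6A 0xD4 0xAF 0x59 0xB2 0x63 0xC6 0x8B

Derivation:
After byte 1 (0x31): reg=0x97
After byte 2 (0x54): reg=0x47
Register before byte 3: 0x47
After XOR with byte 0x72: 0x35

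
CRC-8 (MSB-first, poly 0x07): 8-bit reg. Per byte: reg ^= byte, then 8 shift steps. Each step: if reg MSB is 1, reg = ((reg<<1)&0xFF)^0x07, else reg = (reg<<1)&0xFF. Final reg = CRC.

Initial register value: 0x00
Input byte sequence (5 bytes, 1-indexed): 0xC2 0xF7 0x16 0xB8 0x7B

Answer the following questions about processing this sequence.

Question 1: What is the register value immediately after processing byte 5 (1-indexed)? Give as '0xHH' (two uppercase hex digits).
After byte 1 (0xC2): reg=0x40
After byte 2 (0xF7): reg=0x0C
After byte 3 (0x16): reg=0x46
After byte 4 (0xB8): reg=0xF4
After byte 5 (0x7B): reg=0xA4

Answer: 0xA4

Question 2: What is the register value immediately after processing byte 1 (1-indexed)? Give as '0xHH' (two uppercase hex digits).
Answer: 0x40

Derivation:
After byte 1 (0xC2): reg=0x40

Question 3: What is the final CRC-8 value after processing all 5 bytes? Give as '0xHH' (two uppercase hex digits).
After byte 1 (0xC2): reg=0x40
After byte 2 (0xF7): reg=0x0C
After byte 3 (0x16): reg=0x46
After byte 4 (0xB8): reg=0xF4
After byte 5 (0x7B): reg=0xA4

Answer: 0xA4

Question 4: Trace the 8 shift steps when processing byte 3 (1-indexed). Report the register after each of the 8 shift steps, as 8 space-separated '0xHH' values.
After byte 1 (0xC2): reg=0x40
After byte 2 (0xF7): reg=0x0C
Register before byte 3: 0x0C
After XOR with byte 0x16: 0x1A

Answer: 0x34 0x68 0xD0 0xA7 0x49 0x92 0x23 0x46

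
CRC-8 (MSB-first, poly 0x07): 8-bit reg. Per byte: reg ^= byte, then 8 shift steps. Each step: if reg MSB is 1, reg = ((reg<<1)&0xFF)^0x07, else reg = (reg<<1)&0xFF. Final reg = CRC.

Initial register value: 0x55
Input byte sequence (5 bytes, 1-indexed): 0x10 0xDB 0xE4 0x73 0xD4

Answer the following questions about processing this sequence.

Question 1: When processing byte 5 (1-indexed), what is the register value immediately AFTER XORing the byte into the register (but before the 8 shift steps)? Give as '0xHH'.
Answer: 0x8B

Derivation:
Register before byte 5: 0x5F
Byte 5: 0xD4
0x5F XOR 0xD4 = 0x8B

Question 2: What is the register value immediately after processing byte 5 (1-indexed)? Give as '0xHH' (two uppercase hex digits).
Answer: 0xB8

Derivation:
After byte 1 (0x10): reg=0xDC
After byte 2 (0xDB): reg=0x15
After byte 3 (0xE4): reg=0xD9
After byte 4 (0x73): reg=0x5F
After byte 5 (0xD4): reg=0xB8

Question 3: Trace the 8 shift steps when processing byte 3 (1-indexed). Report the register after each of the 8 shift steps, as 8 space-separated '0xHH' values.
Answer: 0xE5 0xCD 0x9D 0x3D 0x7A 0xF4 0xEF 0xD9

Derivation:
After byte 1 (0x10): reg=0xDC
After byte 2 (0xDB): reg=0x15
Register before byte 3: 0x15
After XOR with byte 0xE4: 0xF1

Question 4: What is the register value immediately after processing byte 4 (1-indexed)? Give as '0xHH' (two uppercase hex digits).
Answer: 0x5F

Derivation:
After byte 1 (0x10): reg=0xDC
After byte 2 (0xDB): reg=0x15
After byte 3 (0xE4): reg=0xD9
After byte 4 (0x73): reg=0x5F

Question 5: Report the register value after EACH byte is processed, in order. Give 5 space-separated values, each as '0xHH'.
0xDC 0x15 0xD9 0x5F 0xB8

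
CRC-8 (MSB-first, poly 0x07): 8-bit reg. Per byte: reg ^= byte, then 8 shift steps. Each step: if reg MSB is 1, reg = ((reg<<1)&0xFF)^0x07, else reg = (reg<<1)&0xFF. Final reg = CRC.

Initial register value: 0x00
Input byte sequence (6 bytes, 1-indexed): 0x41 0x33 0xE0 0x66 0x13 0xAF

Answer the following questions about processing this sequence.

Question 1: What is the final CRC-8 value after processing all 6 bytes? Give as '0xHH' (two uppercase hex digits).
After byte 1 (0x41): reg=0xC0
After byte 2 (0x33): reg=0xD7
After byte 3 (0xE0): reg=0x85
After byte 4 (0x66): reg=0xA7
After byte 5 (0x13): reg=0x05
After byte 6 (0xAF): reg=0x5F

Answer: 0x5F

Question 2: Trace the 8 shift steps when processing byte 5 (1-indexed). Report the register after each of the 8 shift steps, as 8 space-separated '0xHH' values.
Answer: 0x6F 0xDE 0xBB 0x71 0xE2 0xC3 0x81 0x05

Derivation:
After byte 1 (0x41): reg=0xC0
After byte 2 (0x33): reg=0xD7
After byte 3 (0xE0): reg=0x85
After byte 4 (0x66): reg=0xA7
Register before byte 5: 0xA7
After XOR with byte 0x13: 0xB4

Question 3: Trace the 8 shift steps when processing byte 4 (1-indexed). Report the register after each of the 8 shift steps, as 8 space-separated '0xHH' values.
Answer: 0xC1 0x85 0x0D 0x1A 0x34 0x68 0xD0 0xA7

Derivation:
After byte 1 (0x41): reg=0xC0
After byte 2 (0x33): reg=0xD7
After byte 3 (0xE0): reg=0x85
Register before byte 4: 0x85
After XOR with byte 0x66: 0xE3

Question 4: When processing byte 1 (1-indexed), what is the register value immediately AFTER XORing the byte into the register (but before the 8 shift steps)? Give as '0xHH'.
Register before byte 1: 0x00
Byte 1: 0x41
0x00 XOR 0x41 = 0x41

Answer: 0x41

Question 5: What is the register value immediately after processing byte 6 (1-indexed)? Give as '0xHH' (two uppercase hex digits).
After byte 1 (0x41): reg=0xC0
After byte 2 (0x33): reg=0xD7
After byte 3 (0xE0): reg=0x85
After byte 4 (0x66): reg=0xA7
After byte 5 (0x13): reg=0x05
After byte 6 (0xAF): reg=0x5F

Answer: 0x5F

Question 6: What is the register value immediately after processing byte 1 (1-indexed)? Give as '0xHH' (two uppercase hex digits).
Answer: 0xC0

Derivation:
After byte 1 (0x41): reg=0xC0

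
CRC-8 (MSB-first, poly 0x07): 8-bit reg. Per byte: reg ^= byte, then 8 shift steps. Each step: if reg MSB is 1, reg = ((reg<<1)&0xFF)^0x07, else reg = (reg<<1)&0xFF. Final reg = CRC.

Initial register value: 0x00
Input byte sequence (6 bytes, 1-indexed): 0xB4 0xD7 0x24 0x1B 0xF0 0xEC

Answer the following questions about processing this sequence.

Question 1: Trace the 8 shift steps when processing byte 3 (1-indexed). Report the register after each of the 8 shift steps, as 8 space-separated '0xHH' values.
After byte 1 (0xB4): reg=0x05
After byte 2 (0xD7): reg=0x30
Register before byte 3: 0x30
After XOR with byte 0x24: 0x14

Answer: 0x28 0x50 0xA0 0x47 0x8E 0x1B 0x36 0x6C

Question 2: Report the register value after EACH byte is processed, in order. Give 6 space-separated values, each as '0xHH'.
0x05 0x30 0x6C 0x42 0x17 0xEF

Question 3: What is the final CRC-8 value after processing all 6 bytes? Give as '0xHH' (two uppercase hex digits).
Answer: 0xEF

Derivation:
After byte 1 (0xB4): reg=0x05
After byte 2 (0xD7): reg=0x30
After byte 3 (0x24): reg=0x6C
After byte 4 (0x1B): reg=0x42
After byte 5 (0xF0): reg=0x17
After byte 6 (0xEC): reg=0xEF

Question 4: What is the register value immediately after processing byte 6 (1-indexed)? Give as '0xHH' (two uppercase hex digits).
Answer: 0xEF

Derivation:
After byte 1 (0xB4): reg=0x05
After byte 2 (0xD7): reg=0x30
After byte 3 (0x24): reg=0x6C
After byte 4 (0x1B): reg=0x42
After byte 5 (0xF0): reg=0x17
After byte 6 (0xEC): reg=0xEF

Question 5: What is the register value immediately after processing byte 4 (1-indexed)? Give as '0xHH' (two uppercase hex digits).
After byte 1 (0xB4): reg=0x05
After byte 2 (0xD7): reg=0x30
After byte 3 (0x24): reg=0x6C
After byte 4 (0x1B): reg=0x42

Answer: 0x42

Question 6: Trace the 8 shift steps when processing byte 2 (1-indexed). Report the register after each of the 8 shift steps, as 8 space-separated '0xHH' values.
After byte 1 (0xB4): reg=0x05
Register before byte 2: 0x05
After XOR with byte 0xD7: 0xD2

Answer: 0xA3 0x41 0x82 0x03 0x06 0x0C 0x18 0x30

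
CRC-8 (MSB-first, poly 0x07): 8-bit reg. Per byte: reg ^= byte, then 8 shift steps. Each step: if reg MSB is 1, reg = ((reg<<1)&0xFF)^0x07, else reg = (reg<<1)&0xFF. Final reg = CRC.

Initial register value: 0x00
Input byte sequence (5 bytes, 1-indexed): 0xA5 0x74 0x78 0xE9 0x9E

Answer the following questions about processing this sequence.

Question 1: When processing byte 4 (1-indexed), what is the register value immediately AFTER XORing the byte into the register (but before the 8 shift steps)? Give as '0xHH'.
Answer: 0xF8

Derivation:
Register before byte 4: 0x11
Byte 4: 0xE9
0x11 XOR 0xE9 = 0xF8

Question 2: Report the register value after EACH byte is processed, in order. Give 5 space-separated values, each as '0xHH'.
0x72 0x12 0x11 0xE6 0x6F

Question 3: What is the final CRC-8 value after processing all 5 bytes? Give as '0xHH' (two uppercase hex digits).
Answer: 0x6F

Derivation:
After byte 1 (0xA5): reg=0x72
After byte 2 (0x74): reg=0x12
After byte 3 (0x78): reg=0x11
After byte 4 (0xE9): reg=0xE6
After byte 5 (0x9E): reg=0x6F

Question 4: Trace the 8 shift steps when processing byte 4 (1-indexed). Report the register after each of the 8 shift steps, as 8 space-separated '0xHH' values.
Answer: 0xF7 0xE9 0xD5 0xAD 0x5D 0xBA 0x73 0xE6

Derivation:
After byte 1 (0xA5): reg=0x72
After byte 2 (0x74): reg=0x12
After byte 3 (0x78): reg=0x11
Register before byte 4: 0x11
After XOR with byte 0xE9: 0xF8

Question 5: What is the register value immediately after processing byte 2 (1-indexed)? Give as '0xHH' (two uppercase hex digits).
After byte 1 (0xA5): reg=0x72
After byte 2 (0x74): reg=0x12

Answer: 0x12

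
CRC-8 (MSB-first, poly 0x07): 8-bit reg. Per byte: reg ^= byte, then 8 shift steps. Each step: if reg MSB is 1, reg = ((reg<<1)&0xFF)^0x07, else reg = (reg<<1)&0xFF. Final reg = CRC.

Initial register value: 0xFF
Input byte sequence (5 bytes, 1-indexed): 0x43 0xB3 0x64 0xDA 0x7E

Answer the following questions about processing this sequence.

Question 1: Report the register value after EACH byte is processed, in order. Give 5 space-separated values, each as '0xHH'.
0x3D 0xA3 0x5B 0x8E 0xDE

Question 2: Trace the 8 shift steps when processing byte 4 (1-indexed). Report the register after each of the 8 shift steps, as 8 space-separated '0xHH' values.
After byte 1 (0x43): reg=0x3D
After byte 2 (0xB3): reg=0xA3
After byte 3 (0x64): reg=0x5B
Register before byte 4: 0x5B
After XOR with byte 0xDA: 0x81

Answer: 0x05 0x0A 0x14 0x28 0x50 0xA0 0x47 0x8E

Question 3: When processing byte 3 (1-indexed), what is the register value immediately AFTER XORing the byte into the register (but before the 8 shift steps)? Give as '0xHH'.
Answer: 0xC7

Derivation:
Register before byte 3: 0xA3
Byte 3: 0x64
0xA3 XOR 0x64 = 0xC7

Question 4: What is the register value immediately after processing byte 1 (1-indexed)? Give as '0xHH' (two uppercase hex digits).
After byte 1 (0x43): reg=0x3D

Answer: 0x3D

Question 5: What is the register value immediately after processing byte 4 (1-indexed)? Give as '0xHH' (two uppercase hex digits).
After byte 1 (0x43): reg=0x3D
After byte 2 (0xB3): reg=0xA3
After byte 3 (0x64): reg=0x5B
After byte 4 (0xDA): reg=0x8E

Answer: 0x8E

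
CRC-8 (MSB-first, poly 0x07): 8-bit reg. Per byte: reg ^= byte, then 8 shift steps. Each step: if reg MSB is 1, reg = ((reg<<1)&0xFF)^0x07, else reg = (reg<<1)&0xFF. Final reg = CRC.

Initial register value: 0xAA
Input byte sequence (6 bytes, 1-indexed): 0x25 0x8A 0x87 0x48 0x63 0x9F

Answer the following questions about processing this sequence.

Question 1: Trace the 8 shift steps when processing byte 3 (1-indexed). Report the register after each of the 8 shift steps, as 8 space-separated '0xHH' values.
After byte 1 (0x25): reg=0xA4
After byte 2 (0x8A): reg=0xCA
Register before byte 3: 0xCA
After XOR with byte 0x87: 0x4D

Answer: 0x9A 0x33 0x66 0xCC 0x9F 0x39 0x72 0xE4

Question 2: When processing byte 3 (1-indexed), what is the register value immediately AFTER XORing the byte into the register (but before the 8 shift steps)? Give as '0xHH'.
Register before byte 3: 0xCA
Byte 3: 0x87
0xCA XOR 0x87 = 0x4D

Answer: 0x4D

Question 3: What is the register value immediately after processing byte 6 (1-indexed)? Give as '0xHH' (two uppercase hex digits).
Answer: 0xAC

Derivation:
After byte 1 (0x25): reg=0xA4
After byte 2 (0x8A): reg=0xCA
After byte 3 (0x87): reg=0xE4
After byte 4 (0x48): reg=0x4D
After byte 5 (0x63): reg=0xCA
After byte 6 (0x9F): reg=0xAC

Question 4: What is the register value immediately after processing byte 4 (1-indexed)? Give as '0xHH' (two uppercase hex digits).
Answer: 0x4D

Derivation:
After byte 1 (0x25): reg=0xA4
After byte 2 (0x8A): reg=0xCA
After byte 3 (0x87): reg=0xE4
After byte 4 (0x48): reg=0x4D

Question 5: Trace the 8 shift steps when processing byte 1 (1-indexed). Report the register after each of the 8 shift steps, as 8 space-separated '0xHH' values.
Register before byte 1: 0xAA
After XOR with byte 0x25: 0x8F

Answer: 0x19 0x32 0x64 0xC8 0x97 0x29 0x52 0xA4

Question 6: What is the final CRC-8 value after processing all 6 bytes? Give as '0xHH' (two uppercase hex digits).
After byte 1 (0x25): reg=0xA4
After byte 2 (0x8A): reg=0xCA
After byte 3 (0x87): reg=0xE4
After byte 4 (0x48): reg=0x4D
After byte 5 (0x63): reg=0xCA
After byte 6 (0x9F): reg=0xAC

Answer: 0xAC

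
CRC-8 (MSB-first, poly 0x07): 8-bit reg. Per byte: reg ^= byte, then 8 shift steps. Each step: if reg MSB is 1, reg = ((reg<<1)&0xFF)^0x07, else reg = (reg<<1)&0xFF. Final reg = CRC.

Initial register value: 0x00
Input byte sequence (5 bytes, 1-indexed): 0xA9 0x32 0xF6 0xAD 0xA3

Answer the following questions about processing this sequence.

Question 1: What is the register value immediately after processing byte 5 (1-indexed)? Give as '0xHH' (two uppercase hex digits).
Answer: 0x8D

Derivation:
After byte 1 (0xA9): reg=0x56
After byte 2 (0x32): reg=0x3B
After byte 3 (0xF6): reg=0x6D
After byte 4 (0xAD): reg=0x4E
After byte 5 (0xA3): reg=0x8D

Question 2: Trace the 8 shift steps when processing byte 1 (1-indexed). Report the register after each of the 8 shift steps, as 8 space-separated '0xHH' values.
Register before byte 1: 0x00
After XOR with byte 0xA9: 0xA9

Answer: 0x55 0xAA 0x53 0xA6 0x4B 0x96 0x2B 0x56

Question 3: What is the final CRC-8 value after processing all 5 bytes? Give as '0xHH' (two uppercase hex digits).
Answer: 0x8D

Derivation:
After byte 1 (0xA9): reg=0x56
After byte 2 (0x32): reg=0x3B
After byte 3 (0xF6): reg=0x6D
After byte 4 (0xAD): reg=0x4E
After byte 5 (0xA3): reg=0x8D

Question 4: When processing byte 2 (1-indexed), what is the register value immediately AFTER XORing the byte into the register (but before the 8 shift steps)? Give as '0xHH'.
Answer: 0x64

Derivation:
Register before byte 2: 0x56
Byte 2: 0x32
0x56 XOR 0x32 = 0x64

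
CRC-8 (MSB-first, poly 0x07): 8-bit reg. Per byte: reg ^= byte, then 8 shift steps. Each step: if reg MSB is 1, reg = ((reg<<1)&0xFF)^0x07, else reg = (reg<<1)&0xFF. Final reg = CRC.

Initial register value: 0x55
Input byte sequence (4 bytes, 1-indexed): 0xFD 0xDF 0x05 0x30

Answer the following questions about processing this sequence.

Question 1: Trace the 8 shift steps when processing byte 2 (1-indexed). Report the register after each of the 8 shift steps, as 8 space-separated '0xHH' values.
After byte 1 (0xFD): reg=0x51
Register before byte 2: 0x51
After XOR with byte 0xDF: 0x8E

Answer: 0x1B 0x36 0x6C 0xD8 0xB7 0x69 0xD2 0xA3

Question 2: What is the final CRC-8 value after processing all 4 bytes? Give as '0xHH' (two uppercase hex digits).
Answer: 0xF6

Derivation:
After byte 1 (0xFD): reg=0x51
After byte 2 (0xDF): reg=0xA3
After byte 3 (0x05): reg=0x7B
After byte 4 (0x30): reg=0xF6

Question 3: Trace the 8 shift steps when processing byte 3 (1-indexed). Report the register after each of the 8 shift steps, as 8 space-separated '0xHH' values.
Answer: 0x4B 0x96 0x2B 0x56 0xAC 0x5F 0xBE 0x7B

Derivation:
After byte 1 (0xFD): reg=0x51
After byte 2 (0xDF): reg=0xA3
Register before byte 3: 0xA3
After XOR with byte 0x05: 0xA6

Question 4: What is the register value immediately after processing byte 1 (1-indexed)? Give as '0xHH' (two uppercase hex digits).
Answer: 0x51

Derivation:
After byte 1 (0xFD): reg=0x51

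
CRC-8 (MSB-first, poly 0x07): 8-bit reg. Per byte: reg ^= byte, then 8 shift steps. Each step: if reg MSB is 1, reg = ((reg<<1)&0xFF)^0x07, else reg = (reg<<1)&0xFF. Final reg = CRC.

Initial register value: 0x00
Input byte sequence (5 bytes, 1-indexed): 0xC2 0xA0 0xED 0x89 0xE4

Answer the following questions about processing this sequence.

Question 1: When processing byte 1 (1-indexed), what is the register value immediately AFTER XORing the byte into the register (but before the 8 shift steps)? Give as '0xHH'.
Register before byte 1: 0x00
Byte 1: 0xC2
0x00 XOR 0xC2 = 0xC2

Answer: 0xC2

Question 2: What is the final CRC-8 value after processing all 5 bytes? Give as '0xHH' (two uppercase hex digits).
Answer: 0x82

Derivation:
After byte 1 (0xC2): reg=0x40
After byte 2 (0xA0): reg=0xAE
After byte 3 (0xED): reg=0xCE
After byte 4 (0x89): reg=0xD2
After byte 5 (0xE4): reg=0x82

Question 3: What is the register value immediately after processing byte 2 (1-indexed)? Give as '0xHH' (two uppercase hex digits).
After byte 1 (0xC2): reg=0x40
After byte 2 (0xA0): reg=0xAE

Answer: 0xAE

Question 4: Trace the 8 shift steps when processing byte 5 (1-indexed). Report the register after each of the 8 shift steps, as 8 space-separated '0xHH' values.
Answer: 0x6C 0xD8 0xB7 0x69 0xD2 0xA3 0x41 0x82

Derivation:
After byte 1 (0xC2): reg=0x40
After byte 2 (0xA0): reg=0xAE
After byte 3 (0xED): reg=0xCE
After byte 4 (0x89): reg=0xD2
Register before byte 5: 0xD2
After XOR with byte 0xE4: 0x36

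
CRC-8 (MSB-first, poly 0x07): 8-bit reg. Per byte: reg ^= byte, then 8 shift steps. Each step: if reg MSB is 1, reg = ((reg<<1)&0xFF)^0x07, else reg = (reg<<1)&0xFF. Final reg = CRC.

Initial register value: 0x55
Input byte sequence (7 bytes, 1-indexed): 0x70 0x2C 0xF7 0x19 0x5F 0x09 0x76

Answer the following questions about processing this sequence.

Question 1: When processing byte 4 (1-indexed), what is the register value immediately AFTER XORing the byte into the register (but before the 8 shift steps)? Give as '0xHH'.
Register before byte 4: 0x1A
Byte 4: 0x19
0x1A XOR 0x19 = 0x03

Answer: 0x03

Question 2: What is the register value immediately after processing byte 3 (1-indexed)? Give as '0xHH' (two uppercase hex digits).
Answer: 0x1A

Derivation:
After byte 1 (0x70): reg=0xFB
After byte 2 (0x2C): reg=0x2B
After byte 3 (0xF7): reg=0x1A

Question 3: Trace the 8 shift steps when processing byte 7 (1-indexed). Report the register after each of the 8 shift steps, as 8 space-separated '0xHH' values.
After byte 1 (0x70): reg=0xFB
After byte 2 (0x2C): reg=0x2B
After byte 3 (0xF7): reg=0x1A
After byte 4 (0x19): reg=0x09
After byte 5 (0x5F): reg=0xA5
After byte 6 (0x09): reg=0x4D
Register before byte 7: 0x4D
After XOR with byte 0x76: 0x3B

Answer: 0x76 0xEC 0xDF 0xB9 0x75 0xEA 0xD3 0xA1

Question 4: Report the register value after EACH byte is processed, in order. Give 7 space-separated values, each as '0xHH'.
0xFB 0x2B 0x1A 0x09 0xA5 0x4D 0xA1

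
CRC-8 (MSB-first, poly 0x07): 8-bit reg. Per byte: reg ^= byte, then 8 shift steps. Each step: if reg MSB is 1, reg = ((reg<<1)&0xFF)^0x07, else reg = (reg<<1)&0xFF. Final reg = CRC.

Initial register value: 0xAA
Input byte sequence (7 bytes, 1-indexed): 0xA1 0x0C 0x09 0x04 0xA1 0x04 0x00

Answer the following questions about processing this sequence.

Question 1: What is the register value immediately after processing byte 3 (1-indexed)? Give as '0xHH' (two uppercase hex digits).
After byte 1 (0xA1): reg=0x31
After byte 2 (0x0C): reg=0xB3
After byte 3 (0x09): reg=0x2F

Answer: 0x2F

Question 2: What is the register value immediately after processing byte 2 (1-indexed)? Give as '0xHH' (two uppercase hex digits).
Answer: 0xB3

Derivation:
After byte 1 (0xA1): reg=0x31
After byte 2 (0x0C): reg=0xB3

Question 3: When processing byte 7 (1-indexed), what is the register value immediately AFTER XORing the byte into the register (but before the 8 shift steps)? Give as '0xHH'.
Answer: 0xBE

Derivation:
Register before byte 7: 0xBE
Byte 7: 0x00
0xBE XOR 0x00 = 0xBE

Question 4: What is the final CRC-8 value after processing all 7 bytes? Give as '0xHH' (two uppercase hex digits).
After byte 1 (0xA1): reg=0x31
After byte 2 (0x0C): reg=0xB3
After byte 3 (0x09): reg=0x2F
After byte 4 (0x04): reg=0xD1
After byte 5 (0xA1): reg=0x57
After byte 6 (0x04): reg=0xBE
After byte 7 (0x00): reg=0x33

Answer: 0x33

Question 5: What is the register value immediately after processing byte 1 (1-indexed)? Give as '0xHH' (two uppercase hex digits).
Answer: 0x31

Derivation:
After byte 1 (0xA1): reg=0x31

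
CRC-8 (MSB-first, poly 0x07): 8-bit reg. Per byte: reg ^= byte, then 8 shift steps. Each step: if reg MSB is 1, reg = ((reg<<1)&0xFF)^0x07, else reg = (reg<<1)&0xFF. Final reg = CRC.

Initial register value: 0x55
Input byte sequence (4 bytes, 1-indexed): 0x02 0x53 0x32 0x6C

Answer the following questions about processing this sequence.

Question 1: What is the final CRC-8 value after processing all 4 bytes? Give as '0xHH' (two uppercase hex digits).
Answer: 0xD7

Derivation:
After byte 1 (0x02): reg=0xA2
After byte 2 (0x53): reg=0xD9
After byte 3 (0x32): reg=0x9F
After byte 4 (0x6C): reg=0xD7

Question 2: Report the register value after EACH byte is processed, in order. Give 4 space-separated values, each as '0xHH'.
0xA2 0xD9 0x9F 0xD7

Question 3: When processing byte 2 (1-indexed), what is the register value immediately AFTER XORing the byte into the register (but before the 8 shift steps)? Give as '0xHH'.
Answer: 0xF1

Derivation:
Register before byte 2: 0xA2
Byte 2: 0x53
0xA2 XOR 0x53 = 0xF1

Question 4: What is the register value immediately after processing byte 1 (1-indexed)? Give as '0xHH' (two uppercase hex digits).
Answer: 0xA2

Derivation:
After byte 1 (0x02): reg=0xA2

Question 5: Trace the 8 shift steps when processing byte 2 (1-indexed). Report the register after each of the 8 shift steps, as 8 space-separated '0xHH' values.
Answer: 0xE5 0xCD 0x9D 0x3D 0x7A 0xF4 0xEF 0xD9

Derivation:
After byte 1 (0x02): reg=0xA2
Register before byte 2: 0xA2
After XOR with byte 0x53: 0xF1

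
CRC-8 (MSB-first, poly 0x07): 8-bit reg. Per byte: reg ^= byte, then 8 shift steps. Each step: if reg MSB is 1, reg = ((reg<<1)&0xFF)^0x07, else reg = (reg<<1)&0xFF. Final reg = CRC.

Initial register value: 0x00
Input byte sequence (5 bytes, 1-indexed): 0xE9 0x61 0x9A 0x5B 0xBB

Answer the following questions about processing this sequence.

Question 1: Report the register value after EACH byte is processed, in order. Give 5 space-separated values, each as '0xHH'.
0x91 0xDE 0xDB 0x89 0x9E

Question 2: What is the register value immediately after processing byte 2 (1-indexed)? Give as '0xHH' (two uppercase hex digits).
After byte 1 (0xE9): reg=0x91
After byte 2 (0x61): reg=0xDE

Answer: 0xDE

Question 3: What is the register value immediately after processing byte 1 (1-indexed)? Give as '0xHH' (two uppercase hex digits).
Answer: 0x91

Derivation:
After byte 1 (0xE9): reg=0x91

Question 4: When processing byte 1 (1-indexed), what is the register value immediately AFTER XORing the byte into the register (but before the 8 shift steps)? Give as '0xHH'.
Register before byte 1: 0x00
Byte 1: 0xE9
0x00 XOR 0xE9 = 0xE9

Answer: 0xE9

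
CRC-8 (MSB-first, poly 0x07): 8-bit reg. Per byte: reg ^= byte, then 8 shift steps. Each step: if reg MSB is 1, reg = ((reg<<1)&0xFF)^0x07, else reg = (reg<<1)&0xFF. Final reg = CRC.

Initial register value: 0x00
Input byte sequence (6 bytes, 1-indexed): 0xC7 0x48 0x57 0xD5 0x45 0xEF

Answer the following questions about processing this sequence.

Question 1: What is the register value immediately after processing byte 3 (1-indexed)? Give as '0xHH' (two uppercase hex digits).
After byte 1 (0xC7): reg=0x5B
After byte 2 (0x48): reg=0x79
After byte 3 (0x57): reg=0xCA

Answer: 0xCA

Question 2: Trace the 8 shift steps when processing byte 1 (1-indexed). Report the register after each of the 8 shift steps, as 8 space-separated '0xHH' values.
Answer: 0x89 0x15 0x2A 0x54 0xA8 0x57 0xAE 0x5B

Derivation:
Register before byte 1: 0x00
After XOR with byte 0xC7: 0xC7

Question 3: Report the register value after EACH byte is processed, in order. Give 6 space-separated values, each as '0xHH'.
0x5B 0x79 0xCA 0x5D 0x48 0x7C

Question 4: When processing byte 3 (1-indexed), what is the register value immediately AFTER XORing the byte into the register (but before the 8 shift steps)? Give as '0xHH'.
Answer: 0x2E

Derivation:
Register before byte 3: 0x79
Byte 3: 0x57
0x79 XOR 0x57 = 0x2E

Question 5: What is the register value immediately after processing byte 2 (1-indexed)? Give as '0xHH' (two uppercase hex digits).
After byte 1 (0xC7): reg=0x5B
After byte 2 (0x48): reg=0x79

Answer: 0x79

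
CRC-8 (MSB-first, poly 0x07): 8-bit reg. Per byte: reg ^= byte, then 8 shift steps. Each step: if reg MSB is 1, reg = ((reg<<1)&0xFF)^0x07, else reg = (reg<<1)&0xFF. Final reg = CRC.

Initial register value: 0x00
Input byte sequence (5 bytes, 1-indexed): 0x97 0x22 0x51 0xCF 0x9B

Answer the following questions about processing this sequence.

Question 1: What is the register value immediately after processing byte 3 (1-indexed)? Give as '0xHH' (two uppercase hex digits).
Answer: 0x8B

Derivation:
After byte 1 (0x97): reg=0xEC
After byte 2 (0x22): reg=0x64
After byte 3 (0x51): reg=0x8B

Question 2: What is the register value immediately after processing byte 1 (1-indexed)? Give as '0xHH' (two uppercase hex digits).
Answer: 0xEC

Derivation:
After byte 1 (0x97): reg=0xEC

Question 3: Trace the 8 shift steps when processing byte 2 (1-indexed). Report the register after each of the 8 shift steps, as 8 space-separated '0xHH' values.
Answer: 0x9B 0x31 0x62 0xC4 0x8F 0x19 0x32 0x64

Derivation:
After byte 1 (0x97): reg=0xEC
Register before byte 2: 0xEC
After XOR with byte 0x22: 0xCE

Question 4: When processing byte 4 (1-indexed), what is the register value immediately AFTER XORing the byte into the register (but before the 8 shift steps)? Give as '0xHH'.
Register before byte 4: 0x8B
Byte 4: 0xCF
0x8B XOR 0xCF = 0x44

Answer: 0x44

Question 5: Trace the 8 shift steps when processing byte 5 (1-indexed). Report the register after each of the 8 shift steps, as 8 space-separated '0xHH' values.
Answer: 0x80 0x07 0x0E 0x1C 0x38 0x70 0xE0 0xC7

Derivation:
After byte 1 (0x97): reg=0xEC
After byte 2 (0x22): reg=0x64
After byte 3 (0x51): reg=0x8B
After byte 4 (0xCF): reg=0xDB
Register before byte 5: 0xDB
After XOR with byte 0x9B: 0x40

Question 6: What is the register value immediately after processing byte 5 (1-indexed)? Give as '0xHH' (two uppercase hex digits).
After byte 1 (0x97): reg=0xEC
After byte 2 (0x22): reg=0x64
After byte 3 (0x51): reg=0x8B
After byte 4 (0xCF): reg=0xDB
After byte 5 (0x9B): reg=0xC7

Answer: 0xC7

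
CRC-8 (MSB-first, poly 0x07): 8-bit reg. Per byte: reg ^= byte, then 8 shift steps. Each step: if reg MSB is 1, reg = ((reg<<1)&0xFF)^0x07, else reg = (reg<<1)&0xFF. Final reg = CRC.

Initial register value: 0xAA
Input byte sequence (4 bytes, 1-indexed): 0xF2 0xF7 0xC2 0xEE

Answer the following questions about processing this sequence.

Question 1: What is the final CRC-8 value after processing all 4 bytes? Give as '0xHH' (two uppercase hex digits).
Answer: 0x75

Derivation:
After byte 1 (0xF2): reg=0x8F
After byte 2 (0xF7): reg=0x6F
After byte 3 (0xC2): reg=0x4A
After byte 4 (0xEE): reg=0x75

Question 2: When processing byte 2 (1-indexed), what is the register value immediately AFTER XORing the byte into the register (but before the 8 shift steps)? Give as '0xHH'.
Answer: 0x78

Derivation:
Register before byte 2: 0x8F
Byte 2: 0xF7
0x8F XOR 0xF7 = 0x78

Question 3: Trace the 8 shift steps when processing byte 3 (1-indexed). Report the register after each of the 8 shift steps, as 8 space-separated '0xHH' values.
After byte 1 (0xF2): reg=0x8F
After byte 2 (0xF7): reg=0x6F
Register before byte 3: 0x6F
After XOR with byte 0xC2: 0xAD

Answer: 0x5D 0xBA 0x73 0xE6 0xCB 0x91 0x25 0x4A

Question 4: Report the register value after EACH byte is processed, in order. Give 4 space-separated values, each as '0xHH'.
0x8F 0x6F 0x4A 0x75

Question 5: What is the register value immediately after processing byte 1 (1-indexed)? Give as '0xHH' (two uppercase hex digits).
Answer: 0x8F

Derivation:
After byte 1 (0xF2): reg=0x8F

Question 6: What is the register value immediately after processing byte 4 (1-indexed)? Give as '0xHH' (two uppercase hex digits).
Answer: 0x75

Derivation:
After byte 1 (0xF2): reg=0x8F
After byte 2 (0xF7): reg=0x6F
After byte 3 (0xC2): reg=0x4A
After byte 4 (0xEE): reg=0x75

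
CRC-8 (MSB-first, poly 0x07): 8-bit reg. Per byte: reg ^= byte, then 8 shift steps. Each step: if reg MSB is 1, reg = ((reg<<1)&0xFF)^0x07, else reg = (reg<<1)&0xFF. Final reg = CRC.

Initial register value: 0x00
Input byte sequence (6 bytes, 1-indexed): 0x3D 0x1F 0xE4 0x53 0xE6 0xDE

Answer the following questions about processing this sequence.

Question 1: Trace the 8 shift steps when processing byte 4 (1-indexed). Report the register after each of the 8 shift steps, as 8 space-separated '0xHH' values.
Answer: 0x0A 0x14 0x28 0x50 0xA0 0x47 0x8E 0x1B

Derivation:
After byte 1 (0x3D): reg=0xB3
After byte 2 (0x1F): reg=0x4D
After byte 3 (0xE4): reg=0x56
Register before byte 4: 0x56
After XOR with byte 0x53: 0x05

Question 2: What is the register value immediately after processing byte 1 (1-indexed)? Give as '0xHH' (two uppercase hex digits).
After byte 1 (0x3D): reg=0xB3

Answer: 0xB3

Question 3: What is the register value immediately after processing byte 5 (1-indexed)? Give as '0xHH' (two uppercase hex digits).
Answer: 0xFD

Derivation:
After byte 1 (0x3D): reg=0xB3
After byte 2 (0x1F): reg=0x4D
After byte 3 (0xE4): reg=0x56
After byte 4 (0x53): reg=0x1B
After byte 5 (0xE6): reg=0xFD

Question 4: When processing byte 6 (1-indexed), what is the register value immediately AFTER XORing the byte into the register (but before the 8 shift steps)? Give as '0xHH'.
Register before byte 6: 0xFD
Byte 6: 0xDE
0xFD XOR 0xDE = 0x23

Answer: 0x23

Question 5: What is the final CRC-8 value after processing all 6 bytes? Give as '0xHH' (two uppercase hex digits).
After byte 1 (0x3D): reg=0xB3
After byte 2 (0x1F): reg=0x4D
After byte 3 (0xE4): reg=0x56
After byte 4 (0x53): reg=0x1B
After byte 5 (0xE6): reg=0xFD
After byte 6 (0xDE): reg=0xE9

Answer: 0xE9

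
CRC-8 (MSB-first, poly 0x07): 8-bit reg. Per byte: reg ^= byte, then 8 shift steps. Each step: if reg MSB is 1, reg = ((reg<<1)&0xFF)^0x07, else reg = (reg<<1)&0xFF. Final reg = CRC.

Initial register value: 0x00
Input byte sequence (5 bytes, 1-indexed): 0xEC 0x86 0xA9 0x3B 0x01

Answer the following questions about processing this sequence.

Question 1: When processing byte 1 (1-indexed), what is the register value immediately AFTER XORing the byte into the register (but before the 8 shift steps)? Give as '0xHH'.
Register before byte 1: 0x00
Byte 1: 0xEC
0x00 XOR 0xEC = 0xEC

Answer: 0xEC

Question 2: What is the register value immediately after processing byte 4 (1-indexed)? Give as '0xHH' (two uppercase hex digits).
Answer: 0xFE

Derivation:
After byte 1 (0xEC): reg=0x8A
After byte 2 (0x86): reg=0x24
After byte 3 (0xA9): reg=0xAA
After byte 4 (0x3B): reg=0xFE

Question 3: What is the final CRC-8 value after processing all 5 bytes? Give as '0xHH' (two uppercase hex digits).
Answer: 0xF3

Derivation:
After byte 1 (0xEC): reg=0x8A
After byte 2 (0x86): reg=0x24
After byte 3 (0xA9): reg=0xAA
After byte 4 (0x3B): reg=0xFE
After byte 5 (0x01): reg=0xF3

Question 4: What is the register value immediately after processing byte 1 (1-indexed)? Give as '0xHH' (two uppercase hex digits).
After byte 1 (0xEC): reg=0x8A

Answer: 0x8A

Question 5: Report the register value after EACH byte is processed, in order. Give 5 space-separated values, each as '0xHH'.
0x8A 0x24 0xAA 0xFE 0xF3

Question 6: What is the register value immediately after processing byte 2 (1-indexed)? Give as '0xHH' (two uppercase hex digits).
After byte 1 (0xEC): reg=0x8A
After byte 2 (0x86): reg=0x24

Answer: 0x24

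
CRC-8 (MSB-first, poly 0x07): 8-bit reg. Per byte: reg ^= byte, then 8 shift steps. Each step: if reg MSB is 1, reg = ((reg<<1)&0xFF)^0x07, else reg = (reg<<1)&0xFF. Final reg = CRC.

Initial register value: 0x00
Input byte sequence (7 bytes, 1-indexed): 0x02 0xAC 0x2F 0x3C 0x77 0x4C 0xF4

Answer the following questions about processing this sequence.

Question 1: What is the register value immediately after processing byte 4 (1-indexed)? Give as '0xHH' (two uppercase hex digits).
Answer: 0x47

Derivation:
After byte 1 (0x02): reg=0x0E
After byte 2 (0xAC): reg=0x67
After byte 3 (0x2F): reg=0xFF
After byte 4 (0x3C): reg=0x47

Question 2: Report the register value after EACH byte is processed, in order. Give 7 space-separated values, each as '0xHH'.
0x0E 0x67 0xFF 0x47 0x90 0x1A 0x84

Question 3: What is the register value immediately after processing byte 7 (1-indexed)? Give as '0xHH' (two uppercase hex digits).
Answer: 0x84

Derivation:
After byte 1 (0x02): reg=0x0E
After byte 2 (0xAC): reg=0x67
After byte 3 (0x2F): reg=0xFF
After byte 4 (0x3C): reg=0x47
After byte 5 (0x77): reg=0x90
After byte 6 (0x4C): reg=0x1A
After byte 7 (0xF4): reg=0x84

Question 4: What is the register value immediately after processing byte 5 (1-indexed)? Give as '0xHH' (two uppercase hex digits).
After byte 1 (0x02): reg=0x0E
After byte 2 (0xAC): reg=0x67
After byte 3 (0x2F): reg=0xFF
After byte 4 (0x3C): reg=0x47
After byte 5 (0x77): reg=0x90

Answer: 0x90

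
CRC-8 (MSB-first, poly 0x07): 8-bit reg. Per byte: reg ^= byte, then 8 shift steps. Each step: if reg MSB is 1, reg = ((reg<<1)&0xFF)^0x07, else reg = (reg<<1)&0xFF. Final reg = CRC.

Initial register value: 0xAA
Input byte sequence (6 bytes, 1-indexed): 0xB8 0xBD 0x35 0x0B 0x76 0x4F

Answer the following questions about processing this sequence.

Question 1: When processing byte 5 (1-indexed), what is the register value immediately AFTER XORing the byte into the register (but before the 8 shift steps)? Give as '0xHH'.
Answer: 0xCF

Derivation:
Register before byte 5: 0xB9
Byte 5: 0x76
0xB9 XOR 0x76 = 0xCF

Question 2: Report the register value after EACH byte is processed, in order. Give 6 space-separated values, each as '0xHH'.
0x7E 0x47 0x59 0xB9 0x63 0xC4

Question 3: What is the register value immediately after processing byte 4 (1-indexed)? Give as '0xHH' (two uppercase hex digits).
After byte 1 (0xB8): reg=0x7E
After byte 2 (0xBD): reg=0x47
After byte 3 (0x35): reg=0x59
After byte 4 (0x0B): reg=0xB9

Answer: 0xB9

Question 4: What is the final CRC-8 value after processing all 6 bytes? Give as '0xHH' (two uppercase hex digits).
Answer: 0xC4

Derivation:
After byte 1 (0xB8): reg=0x7E
After byte 2 (0xBD): reg=0x47
After byte 3 (0x35): reg=0x59
After byte 4 (0x0B): reg=0xB9
After byte 5 (0x76): reg=0x63
After byte 6 (0x4F): reg=0xC4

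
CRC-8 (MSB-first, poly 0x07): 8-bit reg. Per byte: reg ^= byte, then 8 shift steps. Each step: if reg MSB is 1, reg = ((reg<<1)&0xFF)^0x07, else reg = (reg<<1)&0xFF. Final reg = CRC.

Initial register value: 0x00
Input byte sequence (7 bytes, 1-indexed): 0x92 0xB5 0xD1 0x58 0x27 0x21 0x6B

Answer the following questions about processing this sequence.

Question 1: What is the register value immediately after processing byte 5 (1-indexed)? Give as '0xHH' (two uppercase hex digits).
After byte 1 (0x92): reg=0xF7
After byte 2 (0xB5): reg=0xC9
After byte 3 (0xD1): reg=0x48
After byte 4 (0x58): reg=0x70
After byte 5 (0x27): reg=0xA2

Answer: 0xA2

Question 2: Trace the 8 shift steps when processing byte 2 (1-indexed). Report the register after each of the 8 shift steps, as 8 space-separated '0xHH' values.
After byte 1 (0x92): reg=0xF7
Register before byte 2: 0xF7
After XOR with byte 0xB5: 0x42

Answer: 0x84 0x0F 0x1E 0x3C 0x78 0xF0 0xE7 0xC9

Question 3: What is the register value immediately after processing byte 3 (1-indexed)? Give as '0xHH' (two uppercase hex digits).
Answer: 0x48

Derivation:
After byte 1 (0x92): reg=0xF7
After byte 2 (0xB5): reg=0xC9
After byte 3 (0xD1): reg=0x48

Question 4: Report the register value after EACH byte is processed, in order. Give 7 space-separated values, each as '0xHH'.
0xF7 0xC9 0x48 0x70 0xA2 0x80 0x9F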